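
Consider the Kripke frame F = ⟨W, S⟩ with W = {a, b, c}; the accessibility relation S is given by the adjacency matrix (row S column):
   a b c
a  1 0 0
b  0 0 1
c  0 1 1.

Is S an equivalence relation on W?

Reflexive: no — b is not related to itself.
Symmetric: yes — every pair in S has its reverse in S.
Transitive: no — b S c and c S b, but not b S b.
So S is not an equivalence relation.

No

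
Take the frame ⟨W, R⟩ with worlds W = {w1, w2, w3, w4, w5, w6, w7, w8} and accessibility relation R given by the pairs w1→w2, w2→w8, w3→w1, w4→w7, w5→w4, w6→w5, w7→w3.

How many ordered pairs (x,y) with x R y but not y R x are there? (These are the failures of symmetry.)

7

Enumerating: (w1,w2), (w2,w8), (w3,w1), (w4,w7), (w5,w4), (w6,w5), (w7,w3).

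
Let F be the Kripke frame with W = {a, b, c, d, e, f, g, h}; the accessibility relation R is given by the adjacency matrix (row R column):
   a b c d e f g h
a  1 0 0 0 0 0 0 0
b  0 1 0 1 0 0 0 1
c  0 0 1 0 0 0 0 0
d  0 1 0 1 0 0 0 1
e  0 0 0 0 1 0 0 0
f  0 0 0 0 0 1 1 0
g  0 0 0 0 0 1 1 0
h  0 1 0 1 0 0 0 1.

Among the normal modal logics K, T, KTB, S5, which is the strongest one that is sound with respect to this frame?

S5

Reflexive (axiom T): yes — every world is R-related to itself.
Symmetric (axiom B): yes — every pair in R has its reverse in R.
Euclidean (axiom 5): yes — any two successors of a common world are R-related.
So F validates K, T, KTB, S5. The strongest is S5.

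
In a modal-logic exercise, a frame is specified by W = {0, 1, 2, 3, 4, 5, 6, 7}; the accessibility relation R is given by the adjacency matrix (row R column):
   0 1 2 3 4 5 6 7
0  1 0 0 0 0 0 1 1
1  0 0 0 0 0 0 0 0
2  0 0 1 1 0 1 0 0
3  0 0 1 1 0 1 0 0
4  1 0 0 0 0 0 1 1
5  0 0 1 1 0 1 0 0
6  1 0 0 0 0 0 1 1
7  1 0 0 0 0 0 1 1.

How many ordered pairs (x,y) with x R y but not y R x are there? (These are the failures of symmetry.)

3

Enumerating: (4,0), (4,6), (4,7).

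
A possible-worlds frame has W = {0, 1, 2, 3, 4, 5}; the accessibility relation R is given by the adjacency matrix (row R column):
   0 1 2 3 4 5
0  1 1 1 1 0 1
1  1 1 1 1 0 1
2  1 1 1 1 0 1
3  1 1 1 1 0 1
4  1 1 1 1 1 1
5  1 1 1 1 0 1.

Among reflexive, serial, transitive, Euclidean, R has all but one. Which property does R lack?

Reflexive: yes — every world is R-related to itself.
Serial: yes — every world has a successor (e.g. 0 R 0).
Transitive: yes — every two-step R-path is closed by a direct edge.
Euclidean: no — 4 R 0 and 4 R 4, but not 0 R 4.
Only Euclidean fails.

Euclidean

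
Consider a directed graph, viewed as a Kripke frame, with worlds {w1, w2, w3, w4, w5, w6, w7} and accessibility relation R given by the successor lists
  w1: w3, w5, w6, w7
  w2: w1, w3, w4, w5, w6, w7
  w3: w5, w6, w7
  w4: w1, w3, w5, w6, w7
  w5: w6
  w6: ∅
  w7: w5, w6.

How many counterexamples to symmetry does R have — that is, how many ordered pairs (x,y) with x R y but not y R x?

Enumerating: (w1,w3), (w1,w5), (w1,w6), (w1,w7), (w2,w1), (w2,w3), (w2,w4), (w2,w5), (w2,w6), (w2,w7), (w3,w5), (w3,w6), … and 9 more.
Total: 21.

21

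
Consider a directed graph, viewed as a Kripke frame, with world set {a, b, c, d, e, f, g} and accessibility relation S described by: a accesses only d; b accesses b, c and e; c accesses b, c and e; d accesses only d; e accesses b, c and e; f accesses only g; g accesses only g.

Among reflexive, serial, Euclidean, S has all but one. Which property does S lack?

reflexive

Reflexive: no — a is not related to itself.
Serial: yes — every world has a successor (e.g. a S d).
Euclidean: yes — any two successors of a common world are S-related.
Only reflexive fails.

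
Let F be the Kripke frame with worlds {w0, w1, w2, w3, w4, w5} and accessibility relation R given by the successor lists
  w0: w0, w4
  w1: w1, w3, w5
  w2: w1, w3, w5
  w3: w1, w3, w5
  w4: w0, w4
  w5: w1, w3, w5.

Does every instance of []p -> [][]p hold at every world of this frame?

Yes

By correspondence theory, 4 is valid on a frame iff R is transitive.
Transitive: yes — every two-step R-path is closed by a direct edge.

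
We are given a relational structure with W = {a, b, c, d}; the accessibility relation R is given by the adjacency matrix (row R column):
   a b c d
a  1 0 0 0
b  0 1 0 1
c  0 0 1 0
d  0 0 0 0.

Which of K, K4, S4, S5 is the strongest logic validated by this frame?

K4

Transitive (axiom 4): yes — every two-step R-path is closed by a direct edge.
Reflexive (axiom T): no — d is not related to itself.
Euclidean (axiom 5): no — b R d and b R b, but not d R b.
So F validates K, K4; S4 would additionally require R to be reflexive. The strongest is K4.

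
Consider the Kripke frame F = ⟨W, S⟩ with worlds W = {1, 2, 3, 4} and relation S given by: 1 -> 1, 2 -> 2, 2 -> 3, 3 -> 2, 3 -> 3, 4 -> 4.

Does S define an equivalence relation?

Yes

Reflexive: yes — every world is S-related to itself.
Symmetric: yes — every pair in S has its reverse in S.
Transitive: yes — every two-step S-path is closed by a direct edge.
So S is an equivalence relation.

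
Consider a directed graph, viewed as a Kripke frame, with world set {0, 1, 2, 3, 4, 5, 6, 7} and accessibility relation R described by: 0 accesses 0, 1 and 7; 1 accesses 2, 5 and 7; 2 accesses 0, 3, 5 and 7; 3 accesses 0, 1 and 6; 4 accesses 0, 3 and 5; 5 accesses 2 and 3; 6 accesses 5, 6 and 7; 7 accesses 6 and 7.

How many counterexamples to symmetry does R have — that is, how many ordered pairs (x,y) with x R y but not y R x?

Enumerating: (0,1), (0,7), (1,2), (1,5), (1,7), (2,0), (2,3), (2,7), (3,0), (3,1), (3,6), (4,0), (4,3), (4,5), (5,3), (6,5).

16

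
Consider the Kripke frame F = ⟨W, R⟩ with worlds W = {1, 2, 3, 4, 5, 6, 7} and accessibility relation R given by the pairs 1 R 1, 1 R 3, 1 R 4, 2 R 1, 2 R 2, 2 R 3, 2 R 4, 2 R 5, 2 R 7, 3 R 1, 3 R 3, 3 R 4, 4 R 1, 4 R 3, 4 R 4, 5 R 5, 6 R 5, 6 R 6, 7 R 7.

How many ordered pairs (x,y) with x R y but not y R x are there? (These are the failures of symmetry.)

Enumerating: (2,1), (2,3), (2,4), (2,5), (2,7), (6,5).

6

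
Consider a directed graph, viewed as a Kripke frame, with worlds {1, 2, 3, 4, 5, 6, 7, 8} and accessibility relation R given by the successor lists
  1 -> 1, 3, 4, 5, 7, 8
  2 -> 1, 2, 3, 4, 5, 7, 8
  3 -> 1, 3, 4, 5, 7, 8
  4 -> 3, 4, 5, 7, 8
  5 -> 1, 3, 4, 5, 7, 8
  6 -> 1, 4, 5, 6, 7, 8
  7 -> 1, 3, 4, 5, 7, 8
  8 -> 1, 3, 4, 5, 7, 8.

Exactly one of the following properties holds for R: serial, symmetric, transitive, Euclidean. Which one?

serial

Serial: yes — every world has a successor (e.g. 1 R 1).
Symmetric: no — 1 R 4 but not 4 R 1.
Transitive: no — 4 R 3 and 3 R 1, but not 4 R 1.
Euclidean: no — 2 R 4 and 2 R 1, but not 4 R 1.
Only serial holds.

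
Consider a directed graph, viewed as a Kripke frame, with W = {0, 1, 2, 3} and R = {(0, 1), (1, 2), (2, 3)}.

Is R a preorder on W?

Reflexive: no — 0 is not related to itself.
Transitive: no — 0 R 1 and 1 R 2, but not 0 R 2.
So R is not a preorder.

No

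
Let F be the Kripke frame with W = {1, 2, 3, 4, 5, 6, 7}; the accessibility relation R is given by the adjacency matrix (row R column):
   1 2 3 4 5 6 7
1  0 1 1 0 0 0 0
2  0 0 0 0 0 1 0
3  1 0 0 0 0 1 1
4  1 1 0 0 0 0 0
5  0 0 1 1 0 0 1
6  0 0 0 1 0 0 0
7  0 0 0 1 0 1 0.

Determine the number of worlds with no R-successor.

0

R is serial; there are no such worlds.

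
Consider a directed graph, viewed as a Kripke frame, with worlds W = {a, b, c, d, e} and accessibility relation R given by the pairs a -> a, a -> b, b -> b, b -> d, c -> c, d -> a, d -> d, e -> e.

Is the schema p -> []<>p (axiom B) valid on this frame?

The schema B characterises exactly the symmetric frames.
Symmetric: no — a R b but not b R a.

No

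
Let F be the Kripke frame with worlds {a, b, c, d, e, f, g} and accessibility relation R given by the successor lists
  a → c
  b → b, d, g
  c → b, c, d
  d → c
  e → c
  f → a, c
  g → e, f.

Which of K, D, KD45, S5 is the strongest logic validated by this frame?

D

Serial (axiom D): yes — every world has a successor (e.g. a R c).
Euclidean (axiom 5): no — b R d and b R g, but not d R g.
Transitive (axiom 4): no — a R c and c R b, but not a R b.
Reflexive (axiom T): no — a is not related to itself.
So F validates K, D; KD45 would additionally require R to be Euclidean and transitive. The strongest is D.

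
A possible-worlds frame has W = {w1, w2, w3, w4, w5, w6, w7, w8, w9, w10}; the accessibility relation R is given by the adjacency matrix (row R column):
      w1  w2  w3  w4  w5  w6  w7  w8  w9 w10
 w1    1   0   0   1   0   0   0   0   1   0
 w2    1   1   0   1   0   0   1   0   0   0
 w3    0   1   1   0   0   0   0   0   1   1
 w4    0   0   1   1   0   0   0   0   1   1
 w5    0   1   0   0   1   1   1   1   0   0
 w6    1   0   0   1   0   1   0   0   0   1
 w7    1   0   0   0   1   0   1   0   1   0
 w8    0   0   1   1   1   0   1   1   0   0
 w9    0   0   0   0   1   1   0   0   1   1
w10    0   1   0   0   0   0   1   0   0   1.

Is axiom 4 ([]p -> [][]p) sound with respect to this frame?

By correspondence theory, 4 is valid on a frame iff R is transitive.
Transitive: no — w1 R w4 and w4 R w10, but not w1 R w10.

No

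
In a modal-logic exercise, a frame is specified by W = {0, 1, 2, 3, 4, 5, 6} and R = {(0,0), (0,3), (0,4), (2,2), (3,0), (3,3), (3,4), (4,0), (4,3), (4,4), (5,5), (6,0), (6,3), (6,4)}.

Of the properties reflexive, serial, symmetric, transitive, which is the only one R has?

Reflexive: no — 1 is not related to itself.
Serial: no — 1 has no R-successor.
Symmetric: no — 6 R 0 but not 0 R 6.
Transitive: yes — every two-step R-path is closed by a direct edge.
Only transitive holds.

transitive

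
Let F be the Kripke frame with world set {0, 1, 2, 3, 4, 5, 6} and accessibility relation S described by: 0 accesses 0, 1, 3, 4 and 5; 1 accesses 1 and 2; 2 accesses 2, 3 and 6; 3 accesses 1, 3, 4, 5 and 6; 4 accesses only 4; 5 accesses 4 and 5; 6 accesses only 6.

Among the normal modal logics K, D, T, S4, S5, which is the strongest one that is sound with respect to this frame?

T

Serial (axiom D): yes — every world has a successor (e.g. 0 S 0).
Reflexive (axiom T): yes — every world is S-related to itself.
Transitive (axiom 4): no — 0 S 1 and 1 S 2, but not 0 S 2.
Euclidean (axiom 5): no — 0 S 1 and 0 S 3, but not 1 S 3.
So F validates K, D, T; S4 would additionally require S to be transitive. The strongest is T.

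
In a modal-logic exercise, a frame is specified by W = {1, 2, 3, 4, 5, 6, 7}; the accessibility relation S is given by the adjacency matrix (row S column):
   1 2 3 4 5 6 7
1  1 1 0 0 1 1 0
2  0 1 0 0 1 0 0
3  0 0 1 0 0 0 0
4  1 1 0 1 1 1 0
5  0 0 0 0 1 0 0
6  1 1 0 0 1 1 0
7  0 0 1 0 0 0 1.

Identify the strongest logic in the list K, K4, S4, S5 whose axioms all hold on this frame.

S4

Transitive (axiom 4): yes — every two-step S-path is closed by a direct edge.
Reflexive (axiom T): yes — every world is S-related to itself.
Euclidean (axiom 5): no — 1 S 2 and 1 S 6, but not 2 S 6.
So F validates K, K4, S4; S5 would additionally require S to be Euclidean. The strongest is S4.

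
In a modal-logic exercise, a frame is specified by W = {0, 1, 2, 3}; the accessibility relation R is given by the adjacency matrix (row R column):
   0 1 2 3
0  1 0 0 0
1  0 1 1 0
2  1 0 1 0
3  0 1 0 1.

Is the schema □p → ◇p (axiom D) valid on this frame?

Yes

The schema D characterises exactly the serial frames.
Serial: yes — every world has a successor (e.g. 0 R 0).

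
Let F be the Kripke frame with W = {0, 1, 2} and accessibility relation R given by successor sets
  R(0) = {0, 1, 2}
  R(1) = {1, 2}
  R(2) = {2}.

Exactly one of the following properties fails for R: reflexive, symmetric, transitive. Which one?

Reflexive: yes — every world is R-related to itself.
Symmetric: no — 0 R 1 but not 1 R 0.
Transitive: yes — every two-step R-path is closed by a direct edge.
Only symmetric fails.

symmetric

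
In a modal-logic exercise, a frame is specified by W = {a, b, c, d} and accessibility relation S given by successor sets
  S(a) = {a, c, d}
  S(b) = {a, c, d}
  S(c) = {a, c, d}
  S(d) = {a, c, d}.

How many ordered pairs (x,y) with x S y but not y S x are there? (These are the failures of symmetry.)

Enumerating: (b,a), (b,c), (b,d).

3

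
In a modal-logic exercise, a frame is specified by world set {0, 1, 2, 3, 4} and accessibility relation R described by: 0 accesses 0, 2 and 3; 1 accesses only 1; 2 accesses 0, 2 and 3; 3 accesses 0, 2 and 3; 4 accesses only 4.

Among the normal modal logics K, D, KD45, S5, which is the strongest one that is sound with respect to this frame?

S5

Serial (axiom D): yes — every world has a successor (e.g. 0 R 0).
Euclidean (axiom 5): yes — any two successors of a common world are R-related.
Transitive (axiom 4): yes — every two-step R-path is closed by a direct edge.
Reflexive (axiom T): yes — every world is R-related to itself.
So F validates K, D, KD45, S5. The strongest is S5.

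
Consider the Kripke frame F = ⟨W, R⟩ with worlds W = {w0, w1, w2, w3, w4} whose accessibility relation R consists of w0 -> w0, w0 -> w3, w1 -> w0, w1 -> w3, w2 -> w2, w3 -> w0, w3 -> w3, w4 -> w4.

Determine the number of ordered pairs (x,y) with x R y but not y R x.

Enumerating: (w1,w0), (w1,w3).

2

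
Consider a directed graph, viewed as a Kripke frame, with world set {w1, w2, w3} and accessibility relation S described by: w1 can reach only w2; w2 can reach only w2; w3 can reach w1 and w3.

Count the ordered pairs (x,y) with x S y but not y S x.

2

Enumerating: (w1,w2), (w3,w1).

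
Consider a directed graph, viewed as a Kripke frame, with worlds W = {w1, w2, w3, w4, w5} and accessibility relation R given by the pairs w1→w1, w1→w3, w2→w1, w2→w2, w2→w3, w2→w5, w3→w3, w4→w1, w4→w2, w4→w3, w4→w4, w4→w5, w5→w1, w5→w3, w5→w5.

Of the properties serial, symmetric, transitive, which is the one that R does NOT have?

symmetric

Serial: yes — every world has a successor (e.g. w1 R w1).
Symmetric: no — w1 R w3 but not w3 R w1.
Transitive: yes — every two-step R-path is closed by a direct edge.
Only symmetric fails.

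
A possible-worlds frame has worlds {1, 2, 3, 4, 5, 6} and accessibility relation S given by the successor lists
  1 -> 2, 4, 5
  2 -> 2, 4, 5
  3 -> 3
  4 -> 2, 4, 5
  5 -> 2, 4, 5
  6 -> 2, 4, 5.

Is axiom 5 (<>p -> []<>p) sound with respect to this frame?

Yes

By correspondence theory, 5 is valid on a frame iff S is Euclidean.
Euclidean: yes — any two successors of a common world are S-related.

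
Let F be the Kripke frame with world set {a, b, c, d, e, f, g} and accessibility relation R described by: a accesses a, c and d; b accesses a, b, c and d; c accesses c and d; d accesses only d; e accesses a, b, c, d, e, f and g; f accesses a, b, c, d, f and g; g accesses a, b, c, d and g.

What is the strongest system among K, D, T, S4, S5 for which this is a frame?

Serial (axiom D): yes — every world has a successor (e.g. a R a).
Reflexive (axiom T): yes — every world is R-related to itself.
Transitive (axiom 4): yes — every two-step R-path is closed by a direct edge.
Euclidean (axiom 5): no — a R d and a R c, but not d R c.
So F validates K, D, T, S4; S5 would additionally require R to be Euclidean. The strongest is S4.

S4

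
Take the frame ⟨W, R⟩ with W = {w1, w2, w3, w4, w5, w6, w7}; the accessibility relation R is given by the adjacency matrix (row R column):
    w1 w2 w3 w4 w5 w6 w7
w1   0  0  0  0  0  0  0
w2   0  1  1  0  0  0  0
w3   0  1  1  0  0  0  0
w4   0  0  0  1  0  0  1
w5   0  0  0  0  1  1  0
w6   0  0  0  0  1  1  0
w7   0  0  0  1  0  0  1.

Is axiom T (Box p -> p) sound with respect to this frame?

The schema T characterises exactly the reflexive frames.
Reflexive: no — w1 is not related to itself.

No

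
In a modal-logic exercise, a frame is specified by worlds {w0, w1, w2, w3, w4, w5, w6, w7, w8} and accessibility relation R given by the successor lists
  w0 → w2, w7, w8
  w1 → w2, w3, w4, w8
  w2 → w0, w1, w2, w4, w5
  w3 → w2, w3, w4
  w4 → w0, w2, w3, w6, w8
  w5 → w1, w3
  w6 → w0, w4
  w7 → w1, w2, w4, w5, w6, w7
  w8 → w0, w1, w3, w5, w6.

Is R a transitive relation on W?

Transitive: no — w0 R w2 and w2 R w1, but not w0 R w1.

No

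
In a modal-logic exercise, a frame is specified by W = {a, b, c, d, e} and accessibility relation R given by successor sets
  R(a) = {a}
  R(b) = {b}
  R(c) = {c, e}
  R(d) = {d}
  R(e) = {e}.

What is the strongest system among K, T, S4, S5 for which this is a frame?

S4

Reflexive (axiom T): yes — every world is R-related to itself.
Transitive (axiom 4): yes — every two-step R-path is closed by a direct edge.
Euclidean (axiom 5): no — c R e and c R c, but not e R c.
So F validates K, T, S4; S5 would additionally require R to be Euclidean. The strongest is S4.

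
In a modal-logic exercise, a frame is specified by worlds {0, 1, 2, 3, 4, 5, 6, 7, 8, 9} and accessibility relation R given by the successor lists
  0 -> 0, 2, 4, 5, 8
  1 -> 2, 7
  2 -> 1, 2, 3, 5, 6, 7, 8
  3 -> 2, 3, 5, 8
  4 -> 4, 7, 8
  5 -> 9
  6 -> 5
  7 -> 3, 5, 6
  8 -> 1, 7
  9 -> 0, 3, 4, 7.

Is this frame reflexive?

No

Reflexive: no — 1 is not related to itself.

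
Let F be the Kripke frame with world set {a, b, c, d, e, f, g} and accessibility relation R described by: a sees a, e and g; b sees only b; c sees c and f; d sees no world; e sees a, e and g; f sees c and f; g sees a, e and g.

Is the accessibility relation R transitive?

Yes

Transitive: yes — every two-step R-path is closed by a direct edge.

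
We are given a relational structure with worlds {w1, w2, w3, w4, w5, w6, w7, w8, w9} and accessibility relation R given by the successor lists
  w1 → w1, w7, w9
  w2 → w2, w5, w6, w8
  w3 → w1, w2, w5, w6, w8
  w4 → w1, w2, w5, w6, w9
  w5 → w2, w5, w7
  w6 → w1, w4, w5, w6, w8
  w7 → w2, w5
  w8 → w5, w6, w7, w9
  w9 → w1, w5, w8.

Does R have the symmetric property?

Symmetric: no — w1 R w7 but not w7 R w1.

No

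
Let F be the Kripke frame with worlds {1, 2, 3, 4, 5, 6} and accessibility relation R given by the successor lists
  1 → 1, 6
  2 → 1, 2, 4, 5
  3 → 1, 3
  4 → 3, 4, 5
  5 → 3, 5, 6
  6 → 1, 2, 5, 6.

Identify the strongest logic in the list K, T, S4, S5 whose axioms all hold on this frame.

T

Reflexive (axiom T): yes — every world is R-related to itself.
Transitive (axiom 4): no — 1 R 6 and 6 R 2, but not 1 R 2.
Euclidean (axiom 5): no — 2 R 1 and 2 R 4, but not 1 R 4.
So F validates K, T; S4 would additionally require R to be transitive. The strongest is T.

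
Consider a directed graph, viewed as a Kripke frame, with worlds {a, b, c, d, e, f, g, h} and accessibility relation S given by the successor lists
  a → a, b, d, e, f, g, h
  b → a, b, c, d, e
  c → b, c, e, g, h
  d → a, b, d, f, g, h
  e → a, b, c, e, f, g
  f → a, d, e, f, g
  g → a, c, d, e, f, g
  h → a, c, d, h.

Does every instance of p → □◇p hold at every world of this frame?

Yes

By correspondence theory, B is valid on a frame iff S is symmetric.
Symmetric: yes — every pair in S has its reverse in S.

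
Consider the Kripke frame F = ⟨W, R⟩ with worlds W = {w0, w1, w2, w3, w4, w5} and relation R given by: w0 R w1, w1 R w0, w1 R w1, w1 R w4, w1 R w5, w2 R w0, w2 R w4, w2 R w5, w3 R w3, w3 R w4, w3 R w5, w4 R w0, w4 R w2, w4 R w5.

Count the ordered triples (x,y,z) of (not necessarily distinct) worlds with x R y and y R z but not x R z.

10

Enumerating: (w0,w1,w0), (w0,w1,w4), (w0,w1,w5), (w1,w4,w2), (w2,w0,w1), (w2,w4,w2), (w3,w4,w0), (w3,w4,w2), (w4,w0,w1), (w4,w2,w4).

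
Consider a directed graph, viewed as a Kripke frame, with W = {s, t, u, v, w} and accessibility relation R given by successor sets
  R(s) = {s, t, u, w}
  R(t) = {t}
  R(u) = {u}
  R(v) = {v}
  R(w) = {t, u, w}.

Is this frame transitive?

Transitive: yes — every two-step R-path is closed by a direct edge.

Yes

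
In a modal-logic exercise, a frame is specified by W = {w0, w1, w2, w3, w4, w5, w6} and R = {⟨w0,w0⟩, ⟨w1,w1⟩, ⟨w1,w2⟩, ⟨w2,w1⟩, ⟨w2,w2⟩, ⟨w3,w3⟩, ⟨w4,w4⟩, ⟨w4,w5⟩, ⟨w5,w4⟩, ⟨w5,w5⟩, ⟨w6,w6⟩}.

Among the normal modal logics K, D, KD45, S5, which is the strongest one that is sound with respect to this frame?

Serial (axiom D): yes — every world has a successor (e.g. w0 R w0).
Euclidean (axiom 5): yes — any two successors of a common world are R-related.
Transitive (axiom 4): yes — every two-step R-path is closed by a direct edge.
Reflexive (axiom T): yes — every world is R-related to itself.
So F validates K, D, KD45, S5. The strongest is S5.

S5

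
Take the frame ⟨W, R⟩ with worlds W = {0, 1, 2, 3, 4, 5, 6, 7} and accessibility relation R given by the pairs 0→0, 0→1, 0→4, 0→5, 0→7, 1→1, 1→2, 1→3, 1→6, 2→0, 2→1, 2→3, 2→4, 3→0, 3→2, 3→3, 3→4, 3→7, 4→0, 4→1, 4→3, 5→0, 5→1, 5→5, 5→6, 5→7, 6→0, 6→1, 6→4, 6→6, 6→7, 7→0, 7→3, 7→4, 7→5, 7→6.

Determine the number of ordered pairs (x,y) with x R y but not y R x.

Enumerating: (0,1), (1,3), (2,0), (2,4), (3,0), (4,1), (5,1), (5,6), (6,0), (6,4), (7,4).

11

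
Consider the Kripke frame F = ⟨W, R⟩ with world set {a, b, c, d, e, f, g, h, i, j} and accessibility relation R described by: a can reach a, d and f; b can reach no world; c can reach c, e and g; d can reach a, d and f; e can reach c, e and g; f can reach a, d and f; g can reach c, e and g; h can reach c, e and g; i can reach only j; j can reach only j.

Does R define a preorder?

Reflexive: no — b is not related to itself.
Transitive: yes — every two-step R-path is closed by a direct edge.
So R is not a preorder.

No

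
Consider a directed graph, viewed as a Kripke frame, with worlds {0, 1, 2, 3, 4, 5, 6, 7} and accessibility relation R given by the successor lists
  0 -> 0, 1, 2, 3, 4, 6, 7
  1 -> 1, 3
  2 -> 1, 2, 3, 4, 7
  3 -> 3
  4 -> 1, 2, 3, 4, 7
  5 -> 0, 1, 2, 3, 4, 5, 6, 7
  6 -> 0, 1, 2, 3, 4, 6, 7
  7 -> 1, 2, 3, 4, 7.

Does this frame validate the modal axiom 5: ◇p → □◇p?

Axiom 5 corresponds to the accessibility relation being Euclidean.
Euclidean: no — 0 R 1 and 0 R 2, but not 1 R 2.

No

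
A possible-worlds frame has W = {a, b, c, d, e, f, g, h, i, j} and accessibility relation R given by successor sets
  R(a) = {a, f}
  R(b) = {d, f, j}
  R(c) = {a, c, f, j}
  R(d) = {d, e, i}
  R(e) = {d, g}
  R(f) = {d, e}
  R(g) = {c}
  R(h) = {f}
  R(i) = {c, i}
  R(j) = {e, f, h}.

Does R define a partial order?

Reflexive: no — b is not related to itself.
Transitive: no — a R f and f R d, but not a R d.
Antisymmetric: no — d R e and e R d with d ≠ e.
So R is not a partial order.

No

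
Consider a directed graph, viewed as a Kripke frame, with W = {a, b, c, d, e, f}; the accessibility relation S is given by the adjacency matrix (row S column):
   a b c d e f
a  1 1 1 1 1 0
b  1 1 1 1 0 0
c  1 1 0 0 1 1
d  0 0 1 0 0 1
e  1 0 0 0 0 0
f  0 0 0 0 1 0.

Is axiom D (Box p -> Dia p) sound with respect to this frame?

By correspondence theory, D is valid on a frame iff S is serial.
Serial: yes — every world has a successor (e.g. a S a).

Yes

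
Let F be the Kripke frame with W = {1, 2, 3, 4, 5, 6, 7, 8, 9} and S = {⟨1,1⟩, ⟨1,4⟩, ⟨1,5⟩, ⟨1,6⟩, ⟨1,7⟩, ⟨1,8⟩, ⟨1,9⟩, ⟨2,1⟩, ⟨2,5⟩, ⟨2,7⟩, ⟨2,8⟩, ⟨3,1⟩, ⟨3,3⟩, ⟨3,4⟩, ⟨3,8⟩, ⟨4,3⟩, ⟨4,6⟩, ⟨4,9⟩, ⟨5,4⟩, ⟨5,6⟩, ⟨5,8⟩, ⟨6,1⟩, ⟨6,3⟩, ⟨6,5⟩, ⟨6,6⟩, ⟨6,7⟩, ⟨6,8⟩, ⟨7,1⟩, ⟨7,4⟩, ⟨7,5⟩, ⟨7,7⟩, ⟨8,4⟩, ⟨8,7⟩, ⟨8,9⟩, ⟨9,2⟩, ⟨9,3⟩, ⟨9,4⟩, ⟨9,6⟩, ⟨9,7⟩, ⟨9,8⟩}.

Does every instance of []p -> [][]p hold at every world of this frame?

The schema 4 characterises exactly the transitive frames.
Transitive: no — 1 S 4 and 4 S 3, but not 1 S 3.

No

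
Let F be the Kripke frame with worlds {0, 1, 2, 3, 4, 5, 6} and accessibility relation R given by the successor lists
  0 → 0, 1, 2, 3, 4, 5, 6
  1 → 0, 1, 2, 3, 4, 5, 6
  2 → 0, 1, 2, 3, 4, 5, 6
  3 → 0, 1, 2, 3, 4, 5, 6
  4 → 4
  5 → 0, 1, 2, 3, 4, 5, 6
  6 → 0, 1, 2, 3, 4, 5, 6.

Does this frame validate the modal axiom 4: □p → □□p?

The schema 4 characterises exactly the transitive frames.
Transitive: yes — every two-step R-path is closed by a direct edge.

Yes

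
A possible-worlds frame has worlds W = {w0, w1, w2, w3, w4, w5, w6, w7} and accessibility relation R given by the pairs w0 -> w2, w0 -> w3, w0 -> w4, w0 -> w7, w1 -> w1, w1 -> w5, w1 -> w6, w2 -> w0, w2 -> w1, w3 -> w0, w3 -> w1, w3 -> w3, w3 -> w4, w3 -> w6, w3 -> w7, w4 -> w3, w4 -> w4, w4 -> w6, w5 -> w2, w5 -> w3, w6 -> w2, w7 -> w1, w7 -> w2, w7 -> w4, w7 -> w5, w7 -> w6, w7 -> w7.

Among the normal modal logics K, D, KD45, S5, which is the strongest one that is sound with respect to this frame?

Serial (axiom D): yes — every world has a successor (e.g. w0 R w2).
Euclidean (axiom 5): no — w0 R w2 and w0 R w3, but not w2 R w3.
Transitive (axiom 4): no — w0 R w2 and w2 R w1, but not w0 R w1.
Reflexive (axiom T): no — w0 is not related to itself.
So F validates K, D; KD45 would additionally require R to be Euclidean and transitive. The strongest is D.

D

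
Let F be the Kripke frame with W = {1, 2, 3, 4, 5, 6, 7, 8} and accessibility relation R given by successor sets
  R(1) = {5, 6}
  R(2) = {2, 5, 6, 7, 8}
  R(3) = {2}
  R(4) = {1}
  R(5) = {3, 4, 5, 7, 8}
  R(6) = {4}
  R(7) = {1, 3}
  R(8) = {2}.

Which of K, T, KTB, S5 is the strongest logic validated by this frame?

K

Reflexive (axiom T): no — 1 is not related to itself.
Symmetric (axiom B): no — 1 R 5 but not 5 R 1.
Euclidean (axiom 5): no — 1 R 5 and 1 R 6, but not 5 R 6.
So F validates K; T would additionally require R to be reflexive. The strongest is K.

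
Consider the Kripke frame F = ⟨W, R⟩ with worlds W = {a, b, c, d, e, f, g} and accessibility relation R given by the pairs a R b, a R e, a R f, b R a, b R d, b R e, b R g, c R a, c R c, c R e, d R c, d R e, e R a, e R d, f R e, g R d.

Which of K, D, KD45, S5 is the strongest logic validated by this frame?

Serial (axiom D): yes — every world has a successor (e.g. a R b).
Euclidean (axiom 5): no — a R b and a R f, but not b R f.
Transitive (axiom 4): no — a R b and b R d, but not a R d.
Reflexive (axiom T): no — a is not related to itself.
So F validates K, D; KD45 would additionally require R to be Euclidean and transitive. The strongest is D.

D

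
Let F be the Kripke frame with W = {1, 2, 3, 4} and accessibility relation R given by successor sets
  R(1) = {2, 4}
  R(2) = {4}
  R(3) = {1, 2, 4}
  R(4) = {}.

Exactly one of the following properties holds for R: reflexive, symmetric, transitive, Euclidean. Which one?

Reflexive: no — 1 is not related to itself.
Symmetric: no — 1 R 2 but not 2 R 1.
Transitive: yes — every two-step R-path is closed by a direct edge.
Euclidean: no — 1 R 4 and 1 R 2, but not 4 R 2.
Only transitive holds.

transitive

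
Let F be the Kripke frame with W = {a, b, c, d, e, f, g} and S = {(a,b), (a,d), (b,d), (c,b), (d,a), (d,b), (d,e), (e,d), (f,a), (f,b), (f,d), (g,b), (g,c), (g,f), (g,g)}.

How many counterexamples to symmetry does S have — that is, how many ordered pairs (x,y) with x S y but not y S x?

Enumerating: (a,b), (c,b), (f,a), (f,b), (f,d), (g,b), (g,c), (g,f).

8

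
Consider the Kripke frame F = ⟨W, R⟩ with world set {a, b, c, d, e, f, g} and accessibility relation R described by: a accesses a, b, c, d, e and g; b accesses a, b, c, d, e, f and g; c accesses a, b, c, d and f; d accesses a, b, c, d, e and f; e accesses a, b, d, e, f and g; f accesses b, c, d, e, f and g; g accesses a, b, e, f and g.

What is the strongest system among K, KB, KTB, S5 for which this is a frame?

Symmetric (axiom B): yes — every pair in R has its reverse in R.
Reflexive (axiom T): yes — every world is R-related to itself.
Euclidean (axiom 5): no — a R c and a R e, but not c R e.
So F validates K, KB, KTB; S5 would additionally require R to be Euclidean. The strongest is KTB.

KTB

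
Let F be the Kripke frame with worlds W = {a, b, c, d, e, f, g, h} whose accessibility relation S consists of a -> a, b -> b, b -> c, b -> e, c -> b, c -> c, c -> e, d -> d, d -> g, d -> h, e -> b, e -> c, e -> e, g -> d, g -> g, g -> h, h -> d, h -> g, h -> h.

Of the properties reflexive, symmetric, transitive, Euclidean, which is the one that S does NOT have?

Reflexive: no — f is not related to itself.
Symmetric: yes — every pair in S has its reverse in S.
Transitive: yes — every two-step S-path is closed by a direct edge.
Euclidean: yes — any two successors of a common world are S-related.
Only reflexive fails.

reflexive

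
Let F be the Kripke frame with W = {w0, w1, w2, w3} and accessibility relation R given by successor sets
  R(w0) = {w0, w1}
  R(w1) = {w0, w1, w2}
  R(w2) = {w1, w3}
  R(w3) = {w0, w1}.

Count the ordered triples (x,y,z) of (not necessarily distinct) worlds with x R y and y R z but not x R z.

Enumerating: (w0,w1,w2), (w1,w2,w3), (w2,w1,w0), (w2,w1,w2), (w2,w3,w0), (w3,w1,w2).

6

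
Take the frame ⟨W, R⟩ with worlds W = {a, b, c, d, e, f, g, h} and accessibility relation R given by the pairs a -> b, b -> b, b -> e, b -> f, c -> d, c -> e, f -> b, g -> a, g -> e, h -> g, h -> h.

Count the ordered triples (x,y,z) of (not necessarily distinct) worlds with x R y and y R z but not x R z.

Enumerating: (a,b,e), (a,b,f), (f,b,e), (f,b,f), (g,a,b), (h,g,a), (h,g,e).

7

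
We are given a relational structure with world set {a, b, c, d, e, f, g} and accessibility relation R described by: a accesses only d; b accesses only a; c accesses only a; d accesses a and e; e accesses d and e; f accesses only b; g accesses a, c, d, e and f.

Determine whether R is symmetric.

Symmetric: no — b R a but not a R b.

No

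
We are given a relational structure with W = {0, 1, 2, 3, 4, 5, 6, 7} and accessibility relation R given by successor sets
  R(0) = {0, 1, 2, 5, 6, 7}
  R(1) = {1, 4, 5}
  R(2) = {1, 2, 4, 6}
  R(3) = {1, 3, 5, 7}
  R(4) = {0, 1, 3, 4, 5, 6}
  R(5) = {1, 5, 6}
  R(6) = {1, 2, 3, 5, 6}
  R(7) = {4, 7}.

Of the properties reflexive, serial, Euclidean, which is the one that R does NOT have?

Reflexive: yes — every world is R-related to itself.
Serial: yes — every world has a successor (e.g. 0 R 0).
Euclidean: no — 0 R 1 and 0 R 2, but not 1 R 2.
Only Euclidean fails.

Euclidean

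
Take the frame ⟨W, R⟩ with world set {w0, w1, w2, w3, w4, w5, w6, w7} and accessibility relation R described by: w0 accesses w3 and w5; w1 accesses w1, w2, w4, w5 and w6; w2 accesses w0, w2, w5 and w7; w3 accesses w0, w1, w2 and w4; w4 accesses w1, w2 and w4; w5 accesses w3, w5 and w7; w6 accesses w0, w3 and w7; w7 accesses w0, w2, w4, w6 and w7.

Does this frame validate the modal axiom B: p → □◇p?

No

By correspondence theory, B is valid on a frame iff R is symmetric.
Symmetric: no — w0 R w5 but not w5 R w0.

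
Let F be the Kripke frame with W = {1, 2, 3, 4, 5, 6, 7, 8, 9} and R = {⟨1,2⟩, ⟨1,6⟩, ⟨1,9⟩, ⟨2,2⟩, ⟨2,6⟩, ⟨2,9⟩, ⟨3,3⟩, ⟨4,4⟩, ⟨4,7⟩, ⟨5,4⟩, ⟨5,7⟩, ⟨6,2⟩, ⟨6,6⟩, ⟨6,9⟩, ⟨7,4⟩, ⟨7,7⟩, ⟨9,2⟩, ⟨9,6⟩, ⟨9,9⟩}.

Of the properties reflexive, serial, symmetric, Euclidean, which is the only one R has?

Reflexive: no — 1 is not related to itself.
Serial: no — 8 has no R-successor.
Symmetric: no — 1 R 2 but not 2 R 1.
Euclidean: yes — any two successors of a common world are R-related.
Only Euclidean holds.

Euclidean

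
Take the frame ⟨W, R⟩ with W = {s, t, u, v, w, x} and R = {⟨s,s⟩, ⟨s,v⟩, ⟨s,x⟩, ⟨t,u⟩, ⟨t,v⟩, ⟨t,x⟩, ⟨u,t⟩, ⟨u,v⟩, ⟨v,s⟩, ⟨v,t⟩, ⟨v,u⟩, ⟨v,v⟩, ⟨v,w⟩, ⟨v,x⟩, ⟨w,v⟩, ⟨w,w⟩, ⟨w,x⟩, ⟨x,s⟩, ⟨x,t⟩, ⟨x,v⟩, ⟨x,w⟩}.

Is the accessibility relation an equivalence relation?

No

Reflexive: no — t is not related to itself.
Symmetric: yes — every pair in R has its reverse in R.
Transitive: no — s R v and v R t, but not s R t.
So R is not an equivalence relation.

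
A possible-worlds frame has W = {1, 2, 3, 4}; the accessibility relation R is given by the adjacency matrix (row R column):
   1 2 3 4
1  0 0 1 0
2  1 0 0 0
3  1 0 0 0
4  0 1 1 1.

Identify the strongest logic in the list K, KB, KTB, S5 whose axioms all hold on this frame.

K

Symmetric (axiom B): no — 2 R 1 but not 1 R 2.
Reflexive (axiom T): no — 1 is not related to itself.
Euclidean (axiom 5): no — 4 R 2 and 4 R 3, but not 2 R 3.
So F validates K; KB would additionally require R to be symmetric. The strongest is K.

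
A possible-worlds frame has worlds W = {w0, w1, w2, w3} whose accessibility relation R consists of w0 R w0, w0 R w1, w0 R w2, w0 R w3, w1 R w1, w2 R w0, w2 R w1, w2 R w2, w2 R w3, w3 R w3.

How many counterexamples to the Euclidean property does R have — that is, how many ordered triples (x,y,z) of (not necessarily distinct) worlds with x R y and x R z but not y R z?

Enumerating: (w0,w1,w0), (w0,w1,w2), (w0,w1,w3), (w0,w3,w0), (w0,w3,w1), (w0,w3,w2), (w2,w1,w0), (w2,w1,w2), (w2,w1,w3), (w2,w3,w0), (w2,w3,w1), (w2,w3,w2).

12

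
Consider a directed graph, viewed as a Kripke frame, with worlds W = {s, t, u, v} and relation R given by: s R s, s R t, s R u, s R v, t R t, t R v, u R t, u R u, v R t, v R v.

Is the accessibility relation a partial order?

Reflexive: yes — every world is R-related to itself.
Transitive: no — u R t and t R v, but not u R v.
Antisymmetric: no — t R v and v R t with t ≠ v.
So R is not a partial order.

No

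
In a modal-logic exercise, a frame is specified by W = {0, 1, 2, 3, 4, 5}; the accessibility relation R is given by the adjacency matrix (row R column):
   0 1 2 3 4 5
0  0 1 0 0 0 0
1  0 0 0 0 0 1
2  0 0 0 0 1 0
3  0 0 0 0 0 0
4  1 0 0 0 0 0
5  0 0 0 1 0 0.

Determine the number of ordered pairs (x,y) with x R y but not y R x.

5

Enumerating: (0,1), (1,5), (2,4), (4,0), (5,3).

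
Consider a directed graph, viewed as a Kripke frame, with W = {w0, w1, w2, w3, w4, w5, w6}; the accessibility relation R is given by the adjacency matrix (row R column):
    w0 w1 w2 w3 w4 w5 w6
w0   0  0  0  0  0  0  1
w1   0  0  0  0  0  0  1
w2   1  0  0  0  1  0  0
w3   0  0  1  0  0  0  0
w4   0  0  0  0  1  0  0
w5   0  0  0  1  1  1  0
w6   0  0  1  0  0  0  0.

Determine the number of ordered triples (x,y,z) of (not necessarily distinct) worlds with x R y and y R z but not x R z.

Enumerating: (w0,w6,w2), (w1,w6,w2), (w2,w0,w6), (w3,w2,w0), (w3,w2,w4), (w5,w3,w2), (w6,w2,w0), (w6,w2,w4).

8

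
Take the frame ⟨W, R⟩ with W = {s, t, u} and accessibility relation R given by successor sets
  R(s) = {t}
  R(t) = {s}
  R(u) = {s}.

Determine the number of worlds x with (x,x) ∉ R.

Enumerating: s, t, u.

3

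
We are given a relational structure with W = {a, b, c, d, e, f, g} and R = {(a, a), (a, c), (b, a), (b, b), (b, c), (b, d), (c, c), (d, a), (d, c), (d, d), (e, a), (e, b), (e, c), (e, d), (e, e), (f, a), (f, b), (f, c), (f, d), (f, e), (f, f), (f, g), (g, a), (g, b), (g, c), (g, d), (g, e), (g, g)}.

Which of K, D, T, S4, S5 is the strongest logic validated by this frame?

Serial (axiom D): yes — every world has a successor (e.g. a R a).
Reflexive (axiom T): yes — every world is R-related to itself.
Transitive (axiom 4): yes — every two-step R-path is closed by a direct edge.
Euclidean (axiom 5): no — b R a and b R d, but not a R d.
So F validates K, D, T, S4; S5 would additionally require R to be Euclidean. The strongest is S4.

S4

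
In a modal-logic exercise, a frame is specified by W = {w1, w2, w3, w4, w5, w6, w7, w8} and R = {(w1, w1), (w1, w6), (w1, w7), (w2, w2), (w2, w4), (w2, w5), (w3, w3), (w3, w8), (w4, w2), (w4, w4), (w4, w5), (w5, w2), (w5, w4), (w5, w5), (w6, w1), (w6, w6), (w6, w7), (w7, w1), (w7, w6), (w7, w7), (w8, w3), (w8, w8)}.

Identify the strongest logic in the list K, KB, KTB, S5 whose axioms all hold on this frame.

S5

Symmetric (axiom B): yes — every pair in R has its reverse in R.
Reflexive (axiom T): yes — every world is R-related to itself.
Euclidean (axiom 5): yes — any two successors of a common world are R-related.
So F validates K, KB, KTB, S5. The strongest is S5.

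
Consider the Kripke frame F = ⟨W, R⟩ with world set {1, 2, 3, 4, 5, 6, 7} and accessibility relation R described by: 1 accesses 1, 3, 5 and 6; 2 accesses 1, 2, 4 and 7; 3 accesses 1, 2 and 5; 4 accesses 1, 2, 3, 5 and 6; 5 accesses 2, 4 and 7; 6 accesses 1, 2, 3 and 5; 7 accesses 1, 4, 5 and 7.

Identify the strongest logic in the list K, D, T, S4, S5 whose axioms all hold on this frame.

D

Serial (axiom D): yes — every world has a successor (e.g. 1 R 1).
Reflexive (axiom T): no — 3 is not related to itself.
Transitive (axiom 4): no — 1 R 3 and 3 R 2, but not 1 R 2.
Euclidean (axiom 5): no — 1 R 3 and 1 R 6, but not 3 R 6.
So F validates K, D; T would additionally require R to be reflexive. The strongest is D.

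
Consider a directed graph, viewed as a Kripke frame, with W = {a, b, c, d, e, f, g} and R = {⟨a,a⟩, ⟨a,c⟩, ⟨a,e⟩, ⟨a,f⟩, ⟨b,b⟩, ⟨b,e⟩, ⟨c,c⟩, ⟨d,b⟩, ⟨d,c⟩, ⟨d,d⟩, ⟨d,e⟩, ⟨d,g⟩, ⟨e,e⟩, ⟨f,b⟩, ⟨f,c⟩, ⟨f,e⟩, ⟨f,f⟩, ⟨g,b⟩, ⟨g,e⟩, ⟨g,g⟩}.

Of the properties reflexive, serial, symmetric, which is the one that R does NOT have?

Reflexive: yes — every world is R-related to itself.
Serial: yes — every world has a successor (e.g. a R a).
Symmetric: no — a R c but not c R a.
Only symmetric fails.

symmetric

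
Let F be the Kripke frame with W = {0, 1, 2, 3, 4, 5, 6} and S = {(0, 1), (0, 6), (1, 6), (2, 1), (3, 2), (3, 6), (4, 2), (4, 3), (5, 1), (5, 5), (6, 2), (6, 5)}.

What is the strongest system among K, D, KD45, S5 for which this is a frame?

Serial (axiom D): yes — every world has a successor (e.g. 0 S 1).
Euclidean (axiom 5): no — 0 S 6 and 0 S 1, but not 6 S 1.
Transitive (axiom 4): no — 0 S 6 and 6 S 2, but not 0 S 2.
Reflexive (axiom T): no — 0 is not related to itself.
So F validates K, D; KD45 would additionally require S to be Euclidean and transitive. The strongest is D.

D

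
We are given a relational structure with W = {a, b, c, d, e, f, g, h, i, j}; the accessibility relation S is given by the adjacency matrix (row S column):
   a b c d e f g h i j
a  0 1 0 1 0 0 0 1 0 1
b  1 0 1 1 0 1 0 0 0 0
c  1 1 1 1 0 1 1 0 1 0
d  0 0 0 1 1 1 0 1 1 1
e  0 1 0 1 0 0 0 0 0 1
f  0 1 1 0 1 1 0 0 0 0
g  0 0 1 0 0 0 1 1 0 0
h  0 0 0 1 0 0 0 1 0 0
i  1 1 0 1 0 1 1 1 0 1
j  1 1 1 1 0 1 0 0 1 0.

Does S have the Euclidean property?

No

Euclidean: no — a S b and a S h, but not b S h.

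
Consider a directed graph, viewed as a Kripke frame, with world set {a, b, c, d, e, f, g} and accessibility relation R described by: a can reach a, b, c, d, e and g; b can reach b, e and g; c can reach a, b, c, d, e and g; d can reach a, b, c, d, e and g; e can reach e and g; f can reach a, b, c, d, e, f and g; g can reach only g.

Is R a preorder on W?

Reflexive: yes — every world is R-related to itself.
Transitive: yes — every two-step R-path is closed by a direct edge.
So R is a preorder.

Yes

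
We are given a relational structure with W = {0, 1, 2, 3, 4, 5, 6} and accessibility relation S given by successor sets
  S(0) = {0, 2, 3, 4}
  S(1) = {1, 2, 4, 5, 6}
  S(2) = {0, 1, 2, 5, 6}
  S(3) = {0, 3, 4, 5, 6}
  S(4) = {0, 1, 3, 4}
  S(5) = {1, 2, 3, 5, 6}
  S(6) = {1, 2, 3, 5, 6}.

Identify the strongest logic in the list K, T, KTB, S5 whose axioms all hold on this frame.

KTB

Reflexive (axiom T): yes — every world is S-related to itself.
Symmetric (axiom B): yes — every pair in S has its reverse in S.
Euclidean (axiom 5): no — 0 S 2 and 0 S 3, but not 2 S 3.
So F validates K, T, KTB; S5 would additionally require S to be Euclidean. The strongest is KTB.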